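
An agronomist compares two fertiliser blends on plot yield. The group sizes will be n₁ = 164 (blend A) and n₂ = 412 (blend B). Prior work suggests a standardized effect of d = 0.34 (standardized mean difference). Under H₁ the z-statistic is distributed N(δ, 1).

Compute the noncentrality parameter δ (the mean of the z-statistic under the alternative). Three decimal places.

δ ≈ 3.682

The noncentrality parameter scales effect size by the design's sample-size factor: δ = d / √(1/n₁ + 1/n₂) = 0.34 / √(1/164 + 1/412) = 3.6825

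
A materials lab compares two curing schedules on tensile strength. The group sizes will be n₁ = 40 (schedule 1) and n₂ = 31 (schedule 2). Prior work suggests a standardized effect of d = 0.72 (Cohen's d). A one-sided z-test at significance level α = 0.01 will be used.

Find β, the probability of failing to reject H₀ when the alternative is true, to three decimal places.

β ≈ 0.247

Noncentrality parameter: δ = d / √(1/n₁ + 1/n₂) = 0.72 / √(1/40 + 1/31) = 3.0089
One-sided α = 0.01 → critical value z_{0.01} = 2.326.
Power = Φ(δ − 2.326) = Φ(0.683) = 0.7526.
Type II error: β = 1 − power = 1 − 0.7526 = 0.2474.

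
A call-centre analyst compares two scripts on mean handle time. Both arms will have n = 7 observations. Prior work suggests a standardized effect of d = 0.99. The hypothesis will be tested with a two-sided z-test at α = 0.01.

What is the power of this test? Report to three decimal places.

Noncentrality parameter: δ = d·√(n/2) = 0.99 × √(7/2) = 1.8521
Two-sided α = 0.01 → critical value z_{0.005} = 2.576.
Power = Φ(δ − 2.576) + Φ(−δ − 2.576) = Φ(-0.724) + Φ(-4.428) = 0.2346 + 0.0000 = 0.2346.

Power ≈ 0.235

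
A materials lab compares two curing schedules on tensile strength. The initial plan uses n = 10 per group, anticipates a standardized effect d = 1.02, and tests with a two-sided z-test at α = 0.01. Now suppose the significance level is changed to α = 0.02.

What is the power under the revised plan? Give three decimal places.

Power ≈ 0.482

δ = d·√(n/2) = 1.02 × √(10/2) = 2.2808 (unchanged). New critical value: z_{0.01} = 2.326.
Revised power = Φ(δ − 2.326) + Φ(−δ − 2.326) = Φ(-0.046) + Φ(-4.607) = 0.4818 + 0.0000 = 0.4818.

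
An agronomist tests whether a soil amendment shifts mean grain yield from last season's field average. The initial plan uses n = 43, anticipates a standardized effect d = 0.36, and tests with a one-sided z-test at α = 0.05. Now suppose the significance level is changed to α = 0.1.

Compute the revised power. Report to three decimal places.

δ = d·√n = 0.36 × √43 = 2.3607 (unchanged). New critical value: z_{0.1} = 1.282.
Revised power = Φ(δ − 1.282) = Φ(1.079) = 0.8597.

Power ≈ 0.860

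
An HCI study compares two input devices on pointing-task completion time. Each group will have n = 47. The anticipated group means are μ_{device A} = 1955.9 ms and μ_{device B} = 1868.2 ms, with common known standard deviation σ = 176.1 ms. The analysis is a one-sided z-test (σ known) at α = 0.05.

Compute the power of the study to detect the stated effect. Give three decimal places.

Standardized effect: d = |μ_{device A} − μ_{device B}| / σ = |1955.9 − 1868.2| / 176.1 = 0.4980
Noncentrality parameter: δ = d·√(n/2) = 0.4980 × √(47/2) = 2.4142
One-sided α = 0.05 → critical value z_{0.05} = 1.645.
Power = Φ(δ − 1.645) = Φ(0.769) = 0.7792.

Power ≈ 0.779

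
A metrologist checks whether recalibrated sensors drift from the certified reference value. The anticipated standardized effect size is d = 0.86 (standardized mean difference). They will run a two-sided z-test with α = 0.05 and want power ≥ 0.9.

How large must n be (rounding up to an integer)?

n = 15

Set Φ(δ − 1.960) = 0.9; then δ − 1.960 = Φ⁻¹(0.9) = 1.282, giving δ = 3.242.
(Ignoring the negligible lower-tail rejection probability gives the usual closed-form inversion.)
δ = d·√n ⇒ n = (δ/d)² = (3.242 / 0.86)² = 14.21.
Rounding up, n = 15.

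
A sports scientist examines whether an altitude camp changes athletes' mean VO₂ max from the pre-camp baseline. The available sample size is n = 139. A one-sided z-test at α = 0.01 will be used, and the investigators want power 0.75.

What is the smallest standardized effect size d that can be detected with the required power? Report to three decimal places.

d ≈ 0.255

Required noncentrality: δ = z_{0.01} + z_{0.25} = 2.326 + 0.674 = 3.001.
δ = d·√n ⇒ d = δ/√n = 3.001/√139 = 0.2545.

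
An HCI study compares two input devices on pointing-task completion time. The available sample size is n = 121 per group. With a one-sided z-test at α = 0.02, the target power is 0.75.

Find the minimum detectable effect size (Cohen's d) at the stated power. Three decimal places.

d ≈ 0.351

Need Φ(δ − 2.054) = 0.75, so δ = 2.054 + 0.674 = 2.728.
δ = d·√(n/2) ⇒ d = δ/√(n/2) = 2.728/√(121/2) = 0.3508.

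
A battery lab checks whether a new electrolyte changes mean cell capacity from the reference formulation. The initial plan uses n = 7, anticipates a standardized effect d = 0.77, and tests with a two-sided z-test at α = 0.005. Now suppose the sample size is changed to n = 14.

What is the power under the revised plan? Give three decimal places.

With n = 14: δ = d·√n = 0.77 × √14 = 2.8811. Critical value z_{0.0025} = 2.807.
Revised power = Φ(δ − 2.807) + Φ(−δ − 2.807) = Φ(0.074) + Φ(-5.688) = 0.5295 + 0.0000 = 0.5295.

Power ≈ 0.530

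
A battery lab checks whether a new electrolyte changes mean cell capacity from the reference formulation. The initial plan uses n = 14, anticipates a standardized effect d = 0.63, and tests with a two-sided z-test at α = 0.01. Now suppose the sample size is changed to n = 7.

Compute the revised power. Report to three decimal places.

With n = 7: δ = d·√n = 0.63 × √7 = 1.6668. Critical value z_{0.005} = 2.576.
Revised power = Φ(δ − 2.576) + Φ(−δ − 2.576) = Φ(-0.909) + Φ(-4.243) = 0.1817 + 0.0000 = 0.1817.

Power ≈ 0.182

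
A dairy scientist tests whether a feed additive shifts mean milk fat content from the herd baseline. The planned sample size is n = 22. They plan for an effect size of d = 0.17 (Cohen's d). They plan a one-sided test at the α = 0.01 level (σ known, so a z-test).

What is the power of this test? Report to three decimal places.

Power ≈ 0.063

Noncentrality parameter: δ = d·√n = 0.17 × √22 = 0.7974
One-sided α = 0.01 → critical value z_{0.01} = 2.326.
Power = P(Z > 2.326 − δ) = Φ(-1.529) = 0.0631.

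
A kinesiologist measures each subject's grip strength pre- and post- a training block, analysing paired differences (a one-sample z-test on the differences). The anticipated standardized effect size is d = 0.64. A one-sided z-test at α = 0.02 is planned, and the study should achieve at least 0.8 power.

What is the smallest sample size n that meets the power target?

n = 21

For power 0.8 need Φ(δ − z_{0.02}) = 0.8, so δ = z_{0.02} + z_{0.20} = 2.054 + 0.842 = 2.895.
δ = d·√n ⇒ n = (δ/d)² = (2.895 / 0.64)² = 20.47.
Rounding up, n = 21.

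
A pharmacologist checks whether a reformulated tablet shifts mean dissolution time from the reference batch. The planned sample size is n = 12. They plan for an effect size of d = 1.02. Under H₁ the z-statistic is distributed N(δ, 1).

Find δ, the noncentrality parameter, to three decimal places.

δ ≈ 3.533

δ = d·√n = 1.02 × √12 = 3.5334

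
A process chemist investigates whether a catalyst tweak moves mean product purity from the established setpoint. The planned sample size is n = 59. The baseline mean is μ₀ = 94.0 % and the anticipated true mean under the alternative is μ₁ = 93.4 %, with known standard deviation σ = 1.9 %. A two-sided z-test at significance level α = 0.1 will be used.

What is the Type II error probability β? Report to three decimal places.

Standardized effect: d = |μ₁ − μ₀| / σ = |93.4 − 94.0| / 1.9 = 0.3158
Noncentrality parameter: δ = d·√n = 0.3158 × √59 = 2.4256
Two-sided α = 0.1 → critical value z_{0.05} = 1.645.
Power = Φ(δ − 1.645) + Φ(−δ − 1.645) = Φ(0.781) + Φ(-4.070) = 0.7825 + 0.0000 = 0.7826.
Type II error: β = 1 − power = 1 − 0.7826 = 0.2174.

β ≈ 0.217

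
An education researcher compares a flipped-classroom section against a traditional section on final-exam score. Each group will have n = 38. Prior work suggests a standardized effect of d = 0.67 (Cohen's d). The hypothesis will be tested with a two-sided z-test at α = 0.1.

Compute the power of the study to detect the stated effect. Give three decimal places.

Power ≈ 0.899

Noncentrality parameter: δ = d·√(n/2) = 0.67 × √(38/2) = 2.9205
Two-sided α = 0.1 → critical value z_{0.05} = 1.645.
Power = Φ(δ − 1.645) + Φ(−δ − 1.645) = Φ(1.276) + Φ(-4.565) = 0.8990 + 0.0000 = 0.8990.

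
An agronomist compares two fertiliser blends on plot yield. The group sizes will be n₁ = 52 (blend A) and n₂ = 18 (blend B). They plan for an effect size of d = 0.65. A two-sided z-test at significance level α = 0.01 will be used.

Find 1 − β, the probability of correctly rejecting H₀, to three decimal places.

Power ≈ 0.421

Noncentrality parameter: δ = d / √(1/n₁ + 1/n₂) = 0.65 / √(1/52 + 1/18) = 2.3769
Critical value for a two-sided test at α = 0.01: z_{α/2} = 2.576.
Power = Φ(δ − 2.576) + Φ(−δ − 2.576) = Φ(-0.199) + Φ(-4.953) = 0.4211 + 0.0000 = 0.4211.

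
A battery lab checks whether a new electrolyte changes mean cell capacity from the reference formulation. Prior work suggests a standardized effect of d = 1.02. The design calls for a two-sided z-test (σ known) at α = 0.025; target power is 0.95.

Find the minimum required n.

For power 0.95 need Φ(δ − z_{0.0125}) = 0.95, so δ = z_{0.0125} + z_{0.05} = 2.241 + 1.645 = 3.886.
(Ignoring the negligible lower-tail rejection probability gives the usual closed-form inversion.)
δ = d·√n ⇒ n = (δ/d)² = (3.886 / 1.02)² = 14.52.
Rounding up, n = 15.

n = 15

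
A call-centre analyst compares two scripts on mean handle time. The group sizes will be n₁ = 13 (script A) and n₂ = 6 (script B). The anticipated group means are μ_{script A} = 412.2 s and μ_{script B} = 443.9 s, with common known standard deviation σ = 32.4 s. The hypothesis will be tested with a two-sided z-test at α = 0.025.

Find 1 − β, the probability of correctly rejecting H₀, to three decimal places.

Power ≈ 0.398

Standardized effect: d = |μ_{script A} − μ_{script B}| / σ = |412.2 − 443.9| / 32.4 = 0.9784
Noncentrality parameter: λ = d / √(1/n₁ + 1/n₂) = 0.9784 / √(1/13 + 1/6) = 1.9824
Two-sided α = 0.025 → critical value z_{0.0125} = 2.241.
Power = Φ(λ − 2.241) + Φ(−λ − 2.241) = Φ(-0.259) + Φ(-4.224) = 0.3978 + 0.0000 = 0.3978.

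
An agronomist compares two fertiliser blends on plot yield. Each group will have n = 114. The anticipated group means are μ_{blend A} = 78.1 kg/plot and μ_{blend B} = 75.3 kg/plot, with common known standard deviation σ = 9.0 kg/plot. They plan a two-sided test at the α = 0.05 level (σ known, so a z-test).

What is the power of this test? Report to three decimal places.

Power ≈ 0.651

Standardized effect: d = |μ_{blend A} − μ_{blend B}| / σ = |78.1 − 75.3| / 9.0 = 0.3111
Noncentrality parameter: δ = d·√(n/2) = 0.3111 × √(114/2) = 2.3488
Critical value for a two-sided test at α = 0.05: z_{α/2} = 1.960.
Power = Φ(δ − 1.960) + Φ(−δ − 1.960) = Φ(0.389) + Φ(-4.309) = 0.6513 + 0.0000 = 0.6513.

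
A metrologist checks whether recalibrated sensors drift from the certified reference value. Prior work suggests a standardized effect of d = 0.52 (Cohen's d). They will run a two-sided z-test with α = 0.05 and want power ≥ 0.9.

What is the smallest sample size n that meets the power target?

For power 0.9 need Φ(δ − z_{0.025}) = 0.9, so δ = z_{0.025} + z_{0.10} = 1.960 + 1.282 = 3.242.
(For δ > 0 the lower-tail rejection region contributes negligibly to power, so the one-term inversion is standard.)
δ = d·√n ⇒ n = (δ/d)² = (3.242 / 0.52)² = 38.86.
Round up to the next whole unit.

n = 39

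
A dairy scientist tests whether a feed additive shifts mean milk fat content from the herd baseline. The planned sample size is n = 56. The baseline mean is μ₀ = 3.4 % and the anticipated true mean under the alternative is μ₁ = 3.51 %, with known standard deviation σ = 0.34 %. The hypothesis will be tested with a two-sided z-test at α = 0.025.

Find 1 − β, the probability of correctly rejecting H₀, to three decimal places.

Standardized effect: d = |μ₁ − μ₀| / σ = |3.51 − 3.4| / 0.34 = 0.3235
Noncentrality parameter: δ = d·√n = 0.3235 × √56 = 2.4211
Critical value for a two-sided test at α = 0.025: z_{α/2} = 2.241.
Power = Φ(δ − 2.241) + Φ(−δ − 2.241) = Φ(0.180) + Φ(-4.662) = 0.5713 + 0.0000 = 0.5713.

Power ≈ 0.571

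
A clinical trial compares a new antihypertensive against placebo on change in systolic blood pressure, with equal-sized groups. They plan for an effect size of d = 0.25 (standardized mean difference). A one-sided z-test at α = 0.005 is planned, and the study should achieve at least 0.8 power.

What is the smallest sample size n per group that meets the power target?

n = 374 per group

Set Φ(δ − 2.576) = 0.8; then δ − 2.576 = Φ⁻¹(0.8) = 0.842, giving δ = 3.417.
δ = d·√(n/2) ⇒ n = 2(δ/d)² = 2 × (3.417 / 0.25)² = 373.73.
Rounding up, n = 374 per group.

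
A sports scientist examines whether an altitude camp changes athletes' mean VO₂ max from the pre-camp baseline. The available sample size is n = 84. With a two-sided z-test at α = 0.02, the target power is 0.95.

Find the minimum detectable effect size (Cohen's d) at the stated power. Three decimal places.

Required noncentrality: δ = z_{0.01} + z_{0.05} = 2.326 + 1.645 = 3.971.
(Lower-tail contribution to power is negligible for δ > 0.)
δ = d·√n ⇒ d = δ/√n = 3.971/√84 = 0.4333.

d ≈ 0.433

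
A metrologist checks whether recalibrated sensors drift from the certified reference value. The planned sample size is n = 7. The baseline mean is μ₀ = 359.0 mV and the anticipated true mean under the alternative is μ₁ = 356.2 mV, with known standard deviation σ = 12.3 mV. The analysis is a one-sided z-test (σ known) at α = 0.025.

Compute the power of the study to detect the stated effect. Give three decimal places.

Standardized effect: d = |μ₁ − μ₀| / σ = |356.2 − 359.0| / 12.3 = 0.2276
Noncentrality parameter: δ = d·√n = 0.2276 × √7 = 0.6023
Critical value for a one-sided test at α = 0.025: z_α = 1.960.
Power = P(Z > 1.960 − δ) = Φ(-1.358) = 0.0873.

Power ≈ 0.087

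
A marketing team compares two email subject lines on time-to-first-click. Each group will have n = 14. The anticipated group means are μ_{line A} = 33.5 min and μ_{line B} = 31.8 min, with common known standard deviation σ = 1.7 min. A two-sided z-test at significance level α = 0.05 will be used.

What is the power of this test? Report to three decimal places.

Standardized effect: d = |μ_{line A} − μ_{line B}| / σ = |33.5 − 31.8| / 1.7 = 1.0000
Noncentrality parameter: δ = d·√(n/2) = 1.0000 × √(14/2) = 2.6458
Critical value for a two-sided test at α = 0.05: z_{α/2} = 1.960.
Power = Φ(δ − 1.960) + Φ(−δ − 1.960) = Φ(0.686) + Φ(-4.606) = 0.7536 + 0.0000 = 0.7536.

Power ≈ 0.754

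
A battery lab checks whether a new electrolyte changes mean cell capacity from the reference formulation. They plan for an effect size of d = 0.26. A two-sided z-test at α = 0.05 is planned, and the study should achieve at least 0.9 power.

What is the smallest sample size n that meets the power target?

n = 156

For power 0.9 need Φ(δ − z_{0.025}) = 0.9, so δ = z_{0.025} + z_{0.10} = 1.960 + 1.282 = 3.242.
(Ignoring the negligible lower-tail rejection probability gives the usual closed-form inversion.)
δ = d·√n ⇒ n = (δ/d)² = (3.242 / 0.26)² = 155.44.
Rounding up, n = 156.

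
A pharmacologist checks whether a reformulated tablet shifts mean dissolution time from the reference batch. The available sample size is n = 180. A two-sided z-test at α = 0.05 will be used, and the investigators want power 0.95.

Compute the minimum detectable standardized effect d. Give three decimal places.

Required noncentrality: δ = z_{0.025} + z_{0.05} = 1.960 + 1.645 = 3.605.
(Lower-tail contribution to power is negligible for δ > 0.)
δ = d·√n ⇒ d = δ/√n = 3.605/√180 = 0.2687.

d ≈ 0.269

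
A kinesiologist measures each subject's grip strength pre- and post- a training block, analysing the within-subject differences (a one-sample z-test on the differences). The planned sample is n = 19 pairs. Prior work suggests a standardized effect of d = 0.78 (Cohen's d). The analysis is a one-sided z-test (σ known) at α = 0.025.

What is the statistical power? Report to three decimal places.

Noncentrality parameter: δ = d·√n = 0.78 × √19 = 3.3999
Critical value for a one-sided test at α = 0.025: z_α = 1.960.
Power = P(Z > 1.960 − δ) = Φ(1.440) = 0.9251.

Power ≈ 0.925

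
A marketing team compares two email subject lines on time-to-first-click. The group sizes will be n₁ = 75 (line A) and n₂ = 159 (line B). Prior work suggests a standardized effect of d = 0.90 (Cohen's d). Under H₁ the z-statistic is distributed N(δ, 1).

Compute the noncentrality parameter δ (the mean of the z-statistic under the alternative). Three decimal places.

δ ≈ 6.425

The noncentrality parameter scales effect size by the design's sample-size factor: δ = d / √(1/n₁ + 1/n₂) = 0.90 / √(1/75 + 1/159) = 6.4249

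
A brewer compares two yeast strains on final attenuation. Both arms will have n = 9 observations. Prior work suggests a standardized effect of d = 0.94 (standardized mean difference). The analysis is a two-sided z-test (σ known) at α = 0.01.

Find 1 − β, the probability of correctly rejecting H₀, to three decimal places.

Noncentrality parameter: δ = d·√(n/2) = 0.94 × √(9/2) = 1.9940
Critical value for a two-sided test at α = 0.01: z_{α/2} = 2.576.
Power = Φ(δ − 2.576) + Φ(−δ − 2.576) = Φ(-0.582) + Φ(-4.570) = 0.2804 + 0.0000 = 0.2804.

Power ≈ 0.280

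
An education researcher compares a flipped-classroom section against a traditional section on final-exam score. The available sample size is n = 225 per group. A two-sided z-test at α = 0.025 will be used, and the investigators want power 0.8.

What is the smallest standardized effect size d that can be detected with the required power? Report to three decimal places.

d ≈ 0.291

Need Φ(δ − 2.241) = 0.8, so δ = 2.241 + 0.842 = 3.083.
(Lower-tail contribution to power is negligible for δ > 0.)
δ = d·√(n/2) ⇒ d = δ/√(n/2) = 3.083/√(225/2) = 0.2907.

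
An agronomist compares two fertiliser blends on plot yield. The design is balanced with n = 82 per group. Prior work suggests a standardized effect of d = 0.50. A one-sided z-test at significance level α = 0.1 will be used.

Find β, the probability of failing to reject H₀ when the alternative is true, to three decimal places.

Noncentrality parameter: δ = d·√(n/2) = 0.50 × √(82/2) = 3.2016
One-sided α = 0.1 → critical value z_{0.1} = 1.282.
Power = P(Z > 1.282 − δ) = Φ(1.920) = 0.9726.
Type II error: β = 1 − power = 1 − 0.9726 = 0.0274.

β ≈ 0.027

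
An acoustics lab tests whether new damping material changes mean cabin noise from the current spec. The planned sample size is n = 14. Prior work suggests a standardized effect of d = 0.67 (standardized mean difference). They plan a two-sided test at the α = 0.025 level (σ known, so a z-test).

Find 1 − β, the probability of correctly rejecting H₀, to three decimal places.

Power ≈ 0.605

Noncentrality parameter: δ = d·√n = 0.67 × √14 = 2.5069
Critical value for a two-sided test at α = 0.025: z_{α/2} = 2.241.
Power = Φ(δ − 2.241) + Φ(−δ − 2.241) = Φ(0.266) + Φ(-4.748) = 0.6047 + 0.0000 = 0.6047.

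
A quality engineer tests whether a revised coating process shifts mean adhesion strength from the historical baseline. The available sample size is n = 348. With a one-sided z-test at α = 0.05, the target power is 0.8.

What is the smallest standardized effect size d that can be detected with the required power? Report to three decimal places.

Required noncentrality: δ = z_{0.05} + z_{0.20} = 1.645 + 0.842 = 2.486.
δ = d·√n ⇒ d = δ/√n = 2.486/√348 = 0.1333.

d ≈ 0.133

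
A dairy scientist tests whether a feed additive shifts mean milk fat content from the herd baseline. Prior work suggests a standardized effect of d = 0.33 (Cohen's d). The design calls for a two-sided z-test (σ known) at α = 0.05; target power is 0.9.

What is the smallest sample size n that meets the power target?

n = 97

For power 0.9 need Φ(δ − z_{0.025}) = 0.9, so δ = z_{0.025} + z_{0.10} = 1.960 + 1.282 = 3.242.
(Ignoring the negligible lower-tail rejection probability gives the usual closed-form inversion.)
δ = d·√n ⇒ n = (δ/d)² = (3.242 / 0.33)² = 96.49.
Rounding up, n = 97.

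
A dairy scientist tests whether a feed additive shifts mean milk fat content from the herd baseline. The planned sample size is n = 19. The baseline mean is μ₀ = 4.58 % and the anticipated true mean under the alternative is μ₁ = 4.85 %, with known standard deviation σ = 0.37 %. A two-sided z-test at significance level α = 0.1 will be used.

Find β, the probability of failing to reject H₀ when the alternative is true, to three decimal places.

Standardized effect: d = |μ₁ − μ₀| / σ = |4.85 − 4.58| / 0.37 = 0.7297
Noncentrality parameter: δ = d·√n = 0.7297 × √19 = 3.1808
Two-sided α = 0.1 → critical value z_{0.05} = 1.645.
Power = Φ(δ − 1.645) + Φ(−δ − 1.645) = Φ(1.536) + Φ(-4.826) = 0.9377 + 0.0000 = 0.9377.
Type II error: β = 1 − power = 1 − 0.9377 = 0.0623.

β ≈ 0.062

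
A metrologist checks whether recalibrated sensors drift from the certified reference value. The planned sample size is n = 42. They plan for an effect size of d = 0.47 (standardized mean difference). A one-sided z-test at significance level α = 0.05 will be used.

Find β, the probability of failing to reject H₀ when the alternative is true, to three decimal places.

β ≈ 0.081

Noncentrality parameter: δ = d·√n = 0.47 × √42 = 3.0459
One-sided α = 0.05 → critical value z_{0.05} = 1.645.
Power = P(Z > 1.645 − δ) = Φ(1.401) = 0.9194.
Type II error: β = 1 − power = 1 − 0.9194 = 0.0806.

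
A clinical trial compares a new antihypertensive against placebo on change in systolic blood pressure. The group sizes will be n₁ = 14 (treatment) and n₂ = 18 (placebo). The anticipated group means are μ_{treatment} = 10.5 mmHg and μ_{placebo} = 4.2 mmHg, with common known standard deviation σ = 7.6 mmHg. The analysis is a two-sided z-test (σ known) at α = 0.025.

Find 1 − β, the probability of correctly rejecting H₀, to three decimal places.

Power ≈ 0.534

Standardized effect: d = |μ_{treatment} − μ_{placebo}| / σ = |10.5 − 4.2| / 7.6 = 0.8289
Noncentrality parameter: δ = d / √(1/n₁ + 1/n₂) = 0.8289 / √(1/14 + 1/18) = 2.3262
Two-sided α = 0.025 → critical value z_{0.0125} = 2.241.
Power = Φ(δ − 2.241) + Φ(−δ − 2.241) = Φ(0.085) + Φ(-4.568) = 0.5338 + 0.0000 = 0.5338.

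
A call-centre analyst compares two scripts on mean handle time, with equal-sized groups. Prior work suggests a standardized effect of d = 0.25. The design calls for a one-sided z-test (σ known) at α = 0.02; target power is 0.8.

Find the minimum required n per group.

n = 269 per group

Set Φ(δ − 2.054) = 0.8; then δ − 2.054 = Φ⁻¹(0.8) = 0.842, giving δ = 2.895.
δ = d·√(n/2) ⇒ n = 2(δ/d)² = 2 × (2.895 / 0.25)² = 268.26.
Rounding up, n = 269 per group.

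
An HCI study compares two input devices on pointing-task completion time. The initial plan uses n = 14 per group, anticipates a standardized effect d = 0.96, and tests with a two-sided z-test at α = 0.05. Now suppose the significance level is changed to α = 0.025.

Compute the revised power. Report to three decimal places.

δ = d·√(n/2) = 0.96 × √(14/2) = 2.5399 (unchanged). New critical value: z_{0.0125} = 2.241.
Revised power = Φ(δ − 2.241) + Φ(−δ − 2.241) = Φ(0.299) + Φ(-4.781) = 0.6173 + 0.0000 = 0.6173.

Power ≈ 0.617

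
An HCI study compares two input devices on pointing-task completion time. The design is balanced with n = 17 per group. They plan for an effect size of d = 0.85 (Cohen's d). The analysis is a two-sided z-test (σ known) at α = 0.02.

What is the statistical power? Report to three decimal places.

Power ≈ 0.560

Noncentrality parameter: λ = d·√(n/2) = 0.85 × √(17/2) = 2.4782
Critical value for a two-sided test at α = 0.02: z_{α/2} = 2.326.
Power = Φ(λ − 2.326) + Φ(−λ − 2.326) = Φ(0.152) + Φ(-4.805) = 0.5603 + 0.0000 = 0.5603.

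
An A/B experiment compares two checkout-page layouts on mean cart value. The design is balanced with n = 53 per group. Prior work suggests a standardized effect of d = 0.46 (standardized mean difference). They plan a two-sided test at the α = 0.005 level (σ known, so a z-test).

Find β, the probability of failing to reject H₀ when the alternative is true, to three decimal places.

β ≈ 0.670

Noncentrality parameter: δ = d·√(n/2) = 0.46 × √(53/2) = 2.3680
Critical value for a two-sided test at α = 0.005: z_{α/2} = 2.807.
Power = Φ(δ − 2.807) + Φ(−δ − 2.807) = Φ(-0.439) + Φ(-5.175) = 0.3303 + 0.0000 = 0.3303.
Type II error: β = 1 − power = 1 − 0.3303 = 0.6697.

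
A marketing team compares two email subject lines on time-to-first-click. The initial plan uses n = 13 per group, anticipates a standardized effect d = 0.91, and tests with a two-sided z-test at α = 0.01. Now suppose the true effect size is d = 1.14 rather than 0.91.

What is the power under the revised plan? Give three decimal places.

With d = 1.14: δ = d·√(n/2) = 1.14 × √(13/2) = 2.9064. Critical value z_{0.005} = 2.576.
Revised power = Φ(δ − 2.576) + Φ(−δ − 2.576) = Φ(0.331) + Φ(-5.482) = 0.6295 + 0.0000 = 0.6295.

Power ≈ 0.630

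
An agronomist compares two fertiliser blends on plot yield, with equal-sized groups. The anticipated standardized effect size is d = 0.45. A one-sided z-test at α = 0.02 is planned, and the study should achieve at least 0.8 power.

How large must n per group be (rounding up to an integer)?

Set Φ(δ − 2.054) = 0.8; then δ − 2.054 = Φ⁻¹(0.8) = 0.842, giving δ = 2.895.
δ = d·√(n/2) ⇒ n = 2(δ/d)² = 2 × (2.895 / 0.45)² = 82.80.
Round up to the next whole unit.

n = 83 per group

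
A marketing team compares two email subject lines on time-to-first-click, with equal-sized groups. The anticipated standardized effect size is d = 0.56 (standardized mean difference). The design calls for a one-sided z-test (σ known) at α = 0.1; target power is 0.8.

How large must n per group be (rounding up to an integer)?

Set Φ(δ − 1.282) = 0.8; then δ − 1.282 = Φ⁻¹(0.8) = 0.842, giving δ = 2.123.
δ = d·√(n/2) ⇒ n = 2(δ/d)² = 2 × (2.123 / 0.56)² = 28.75.
Round up to the next whole unit.

n = 29 per group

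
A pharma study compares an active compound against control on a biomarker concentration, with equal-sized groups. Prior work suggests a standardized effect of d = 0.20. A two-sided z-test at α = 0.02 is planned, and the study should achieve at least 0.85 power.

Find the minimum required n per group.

n = 566 per group

For power 0.85 need Φ(δ − z_{0.01}) = 0.85, so δ = z_{0.01} + z_{0.15} = 2.326 + 1.036 = 3.363.
(Ignoring the negligible lower-tail rejection probability gives the usual closed-form inversion.)
δ = d·√(n/2) ⇒ n = 2(δ/d)² = 2 × (3.363 / 0.20)² = 565.41.
Round up to the next whole unit.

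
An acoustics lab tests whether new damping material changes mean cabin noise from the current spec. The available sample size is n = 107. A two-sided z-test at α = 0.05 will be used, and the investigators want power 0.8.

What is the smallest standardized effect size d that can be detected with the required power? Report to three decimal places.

Need Φ(δ − 1.960) = 0.8, so δ = 1.960 + 0.842 = 2.802.
(Lower-tail contribution to power is negligible for δ > 0.)
δ = d·√n ⇒ d = δ/√n = 2.802/√107 = 0.2708.

d ≈ 0.271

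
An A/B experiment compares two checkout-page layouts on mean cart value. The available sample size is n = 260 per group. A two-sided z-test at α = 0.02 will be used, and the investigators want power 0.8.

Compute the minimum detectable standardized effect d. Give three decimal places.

d ≈ 0.278

Need Φ(δ − 2.326) = 0.8, so δ = 2.326 + 0.842 = 3.168.
(The second rejection-region term Φ(−δ − z_{α/2}) is negligible and dropped.)
δ = d·√(n/2) ⇒ d = δ/√(n/2) = 3.168/√(260/2) = 0.2778.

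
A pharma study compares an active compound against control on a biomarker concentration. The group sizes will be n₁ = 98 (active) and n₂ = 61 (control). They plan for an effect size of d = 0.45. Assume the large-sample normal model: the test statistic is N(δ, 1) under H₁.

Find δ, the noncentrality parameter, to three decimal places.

δ = d / √(1/n₁ + 1/n₂) = 0.45 / √(1/98 + 1/61) = 2.7593

δ ≈ 2.759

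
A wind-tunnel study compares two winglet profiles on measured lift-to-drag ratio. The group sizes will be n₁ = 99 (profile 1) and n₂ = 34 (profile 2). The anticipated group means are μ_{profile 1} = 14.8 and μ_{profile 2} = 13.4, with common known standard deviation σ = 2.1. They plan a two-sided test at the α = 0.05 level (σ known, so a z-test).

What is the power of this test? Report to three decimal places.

Power ≈ 0.918

Standardized effect: d = |μ_{profile 1} − μ_{profile 2}| / σ = |14.8 − 13.4| / 2.1 = 0.6667
Noncentrality parameter: δ = d / √(1/n₁ + 1/n₂) = 0.6667 / √(1/99 + 1/34) = 3.3538
Critical value for a two-sided test at α = 0.05: z_{α/2} = 1.960.
Power = Φ(δ − 1.960) + Φ(−δ − 1.960) = Φ(1.394) + Φ(-5.314) = 0.9183 + 0.0000 = 0.9183.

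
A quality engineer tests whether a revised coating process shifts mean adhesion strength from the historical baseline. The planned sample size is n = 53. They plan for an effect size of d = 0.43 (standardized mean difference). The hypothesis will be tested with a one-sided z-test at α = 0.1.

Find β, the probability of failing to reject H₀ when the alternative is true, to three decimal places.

β ≈ 0.032

Noncentrality parameter: δ = d·√n = 0.43 × √53 = 3.1304
One-sided α = 0.1 → critical value z_{0.1} = 1.282.
Power = P(Z > 1.282 − δ) = Φ(1.849) = 0.9678.
Type II error: β = 1 − power = 1 − 0.9678 = 0.0322.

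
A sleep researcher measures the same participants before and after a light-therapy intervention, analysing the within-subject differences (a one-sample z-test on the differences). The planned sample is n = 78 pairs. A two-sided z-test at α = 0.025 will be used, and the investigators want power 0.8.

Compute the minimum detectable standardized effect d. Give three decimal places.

Need Φ(δ − 2.241) = 0.8, so δ = 2.241 + 0.842 = 3.083.
(Lower-tail contribution to power is negligible for δ > 0.)
δ = d·√n ⇒ d = δ/√n = 3.083/√78 = 0.3491.

d ≈ 0.349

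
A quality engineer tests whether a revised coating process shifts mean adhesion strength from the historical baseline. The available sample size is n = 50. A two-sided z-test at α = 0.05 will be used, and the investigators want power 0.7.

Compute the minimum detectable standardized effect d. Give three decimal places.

Need Φ(δ − 1.960) = 0.7, so δ = 1.960 + 0.524 = 2.484.
(Lower-tail contribution to power is negligible for δ > 0.)
δ = d·√n ⇒ d = δ/√n = 2.484/√50 = 0.3513.

d ≈ 0.351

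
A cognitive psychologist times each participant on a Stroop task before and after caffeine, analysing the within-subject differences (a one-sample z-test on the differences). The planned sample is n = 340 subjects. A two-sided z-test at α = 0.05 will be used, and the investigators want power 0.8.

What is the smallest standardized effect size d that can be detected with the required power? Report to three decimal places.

Need Φ(δ − 1.960) = 0.8, so δ = 1.960 + 0.842 = 2.802.
(The second rejection-region term Φ(−δ − z_{α/2}) is negligible and dropped.)
δ = d·√n ⇒ d = δ/√n = 2.802/√340 = 0.1519.

d ≈ 0.152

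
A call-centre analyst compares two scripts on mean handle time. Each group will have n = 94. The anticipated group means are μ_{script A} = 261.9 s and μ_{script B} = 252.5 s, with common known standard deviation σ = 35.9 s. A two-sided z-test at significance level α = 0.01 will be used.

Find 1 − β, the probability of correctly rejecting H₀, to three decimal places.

Power ≈ 0.217

Standardized effect: d = |μ_{script A} − μ_{script B}| / σ = |261.9 − 252.5| / 35.9 = 0.2618
Noncentrality parameter: λ = d·√(n/2) = 0.2618 × √(94/2) = 1.7951
Critical value for a two-sided test at α = 0.01: z_{α/2} = 2.576.
Power = Φ(λ − 2.576) + Φ(−λ − 2.576) = Φ(-0.781) + Φ(-4.371) = 0.2175 + 0.0000 = 0.2175.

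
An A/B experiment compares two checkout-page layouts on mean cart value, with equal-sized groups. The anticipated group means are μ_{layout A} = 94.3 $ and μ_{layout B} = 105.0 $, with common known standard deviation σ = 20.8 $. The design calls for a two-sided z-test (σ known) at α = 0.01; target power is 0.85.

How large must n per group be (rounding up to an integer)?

Standardized effect: d = |μ_{layout A} − μ_{layout B}| / σ = |94.3 − 105.0| / 20.8 = 0.5144
For power 0.85 need Φ(δ − z_{0.005}) = 0.85, so δ = z_{0.005} + z_{0.15} = 2.576 + 1.036 = 3.612.
(For δ > 0 the lower-tail rejection region contributes negligibly to power, so the one-term inversion is standard.)
δ = d·√(n/2) ⇒ n = 2(δ/d)² = 2 × (3.612 / 0.5144)² = 98.62.
Rounding up, n = 99 per group.

n = 99 per group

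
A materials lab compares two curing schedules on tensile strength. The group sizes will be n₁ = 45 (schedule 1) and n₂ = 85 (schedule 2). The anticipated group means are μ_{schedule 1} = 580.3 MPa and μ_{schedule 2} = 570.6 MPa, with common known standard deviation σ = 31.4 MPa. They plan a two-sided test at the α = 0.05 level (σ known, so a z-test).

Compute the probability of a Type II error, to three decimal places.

Standardized effect: d = |μ_{schedule 1} − μ_{schedule 2}| / σ = |580.3 − 570.6| / 31.4 = 0.3089
Noncentrality parameter: δ = d / √(1/n₁ + 1/n₂) = 0.3089 / √(1/45 + 1/85) = 1.6757
Critical value for a two-sided test at α = 0.05: z_{α/2} = 1.960.
Power = Φ(δ − 1.960) + Φ(−δ − 1.960) = Φ(-0.284) + Φ(-3.636) = 0.3881 + 0.0001 = 0.3882.
Type II error: β = 1 − power = 1 − 0.3882 = 0.6118.

β ≈ 0.612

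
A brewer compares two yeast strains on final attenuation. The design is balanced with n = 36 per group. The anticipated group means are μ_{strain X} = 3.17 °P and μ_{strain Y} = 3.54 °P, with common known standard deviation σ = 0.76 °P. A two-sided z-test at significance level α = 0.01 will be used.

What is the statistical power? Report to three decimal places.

Standardized effect: d = |μ_{strain X} − μ_{strain Y}| / σ = |3.17 − 3.54| / 0.76 = 0.4868
Noncentrality parameter: δ = d·√(n/2) = 0.4868 × √(36/2) = 2.0655
Critical value for a two-sided test at α = 0.01: z_{α/2} = 2.576.
Power = Φ(δ − 2.576) + Φ(−δ − 2.576) = Φ(-0.510) + Φ(-4.641) = 0.3049 + 0.0000 = 0.3049.

Power ≈ 0.305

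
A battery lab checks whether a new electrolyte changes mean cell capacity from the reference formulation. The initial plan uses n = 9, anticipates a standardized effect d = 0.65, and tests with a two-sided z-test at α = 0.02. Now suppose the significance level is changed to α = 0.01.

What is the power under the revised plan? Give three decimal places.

Power ≈ 0.266

δ = d·√n = 0.65 × √9 = 1.9500 (unchanged). New critical value: z_{0.005} = 2.576.
Revised power = Φ(δ − 2.576) + Φ(−δ − 2.576) = Φ(-0.626) + Φ(-4.526) = 0.2657 + 0.0000 = 0.2657.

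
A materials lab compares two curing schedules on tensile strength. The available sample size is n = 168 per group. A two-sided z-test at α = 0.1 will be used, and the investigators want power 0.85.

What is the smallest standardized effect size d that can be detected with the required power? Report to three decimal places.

Need Φ(δ − 1.645) = 0.85, so δ = 1.645 + 1.036 = 2.681.
(The second rejection-region term Φ(−δ − z_{α/2}) is negligible and dropped.)
δ = d·√(n/2) ⇒ d = δ/√(n/2) = 2.681/√(168/2) = 0.2926.

d ≈ 0.293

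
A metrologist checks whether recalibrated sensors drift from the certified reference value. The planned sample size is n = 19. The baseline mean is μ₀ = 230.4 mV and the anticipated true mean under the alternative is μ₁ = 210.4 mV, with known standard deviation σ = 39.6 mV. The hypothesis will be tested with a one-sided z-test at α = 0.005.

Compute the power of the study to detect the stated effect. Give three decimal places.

Standardized effect: d = |μ₁ − μ₀| / σ = |210.4 − 230.4| / 39.6 = 0.5051
Noncentrality parameter: δ = d·√n = 0.5051 × √19 = 2.2015
One-sided α = 0.005 → critical value z_{0.005} = 2.576.
Power = Φ(δ − 2.576) = Φ(-0.374) = 0.3541.

Power ≈ 0.354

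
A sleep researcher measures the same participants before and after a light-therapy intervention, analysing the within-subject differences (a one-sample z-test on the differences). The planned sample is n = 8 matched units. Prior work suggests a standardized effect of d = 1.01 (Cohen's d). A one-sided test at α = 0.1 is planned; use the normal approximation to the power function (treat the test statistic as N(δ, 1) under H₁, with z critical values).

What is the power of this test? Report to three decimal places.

Noncentrality parameter: δ = d·√n = 1.01 × √8 = 2.8567
One-sided α = 0.1 → critical value z_{0.1} = 1.282.
Power = Φ(δ − 1.282) = Φ(1.575) = 0.9424.

Power ≈ 0.942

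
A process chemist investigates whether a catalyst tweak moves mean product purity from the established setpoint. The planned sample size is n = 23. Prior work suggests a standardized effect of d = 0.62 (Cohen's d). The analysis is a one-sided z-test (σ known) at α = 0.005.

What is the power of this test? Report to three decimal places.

Noncentrality parameter: δ = d·√n = 0.62 × √23 = 2.9734
One-sided α = 0.005 → critical value z_{0.005} = 2.576.
Power = Φ(δ − 2.576) = Φ(0.398) = 0.6545.

Power ≈ 0.655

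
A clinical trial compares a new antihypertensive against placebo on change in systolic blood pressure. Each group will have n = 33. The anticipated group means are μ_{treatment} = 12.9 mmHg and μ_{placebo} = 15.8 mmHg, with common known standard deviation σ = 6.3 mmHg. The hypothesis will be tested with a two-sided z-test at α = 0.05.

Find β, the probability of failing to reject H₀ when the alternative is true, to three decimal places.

Standardized effect: d = |μ_{treatment} − μ_{placebo}| / σ = |12.9 − 15.8| / 6.3 = 0.4603
Noncentrality parameter: λ = d·√(n/2) = 0.4603 × √(33/2) = 1.8698
Critical value for a two-sided test at α = 0.05: z_{α/2} = 1.960.
Power = Φ(λ − 1.960) + Φ(−λ − 1.960) = Φ(-0.090) + Φ(-3.830) = 0.4641 + 0.0001 = 0.4641.
Type II error: β = 1 − power = 1 − 0.4641 = 0.5359.

β ≈ 0.536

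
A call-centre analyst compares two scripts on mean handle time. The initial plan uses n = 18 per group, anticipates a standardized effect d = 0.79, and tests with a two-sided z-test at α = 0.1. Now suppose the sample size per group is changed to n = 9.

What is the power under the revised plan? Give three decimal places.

With n = 9 per group: δ = d·√(n/2) = 0.79 × √(9/2) = 1.6758. Critical value z_{0.05} = 1.645.
Revised power = Φ(δ − 1.645) + Φ(−δ − 1.645) = Φ(0.031) + Φ(-3.321) = 0.5124 + 0.0004 = 0.5128.

Power ≈ 0.513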